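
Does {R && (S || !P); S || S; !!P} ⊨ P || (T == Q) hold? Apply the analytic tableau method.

Initial set: {(R && (S || !P)); (S || S); !!P; !(P || (T == Q))}.
(R && (S || !P)): α-rule — add R, (S || !P).
!!P: drop double negation, giving P.
!(P || (T == Q)): α-rule — add !P, !(T == Q).
× closes — contains both P and !P.
All 1 branch closes.
Every branch closed, so the premises entail the conclusion.

Yes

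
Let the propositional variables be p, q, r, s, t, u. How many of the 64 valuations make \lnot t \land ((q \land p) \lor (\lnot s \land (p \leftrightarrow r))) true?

Initial set: {(\lnot t \land ((q \land p) \lor (\lnot s \land (p \leftrightarrow r))))}.
(\lnot t \land ((q \land p) \lor (\lnot s \land (p \leftrightarrow r)))): α-rule — add \lnot t, ((q \land p) \lor (\lnot s \land (p \leftrightarrow r))).
((q \land p) \lor (\lnot s \land (p \leftrightarrow r))): β-rule — branch into (q \land p)  //  (\lnot s \land (p \leftrightarrow r)).
  branch 1 (add (q \land p)):
    (q \land p): α-rule — add q, p.
    ○ open, literals {p=true, q=true, t=false}.
  branch 2 (add (\lnot s \land (p \leftrightarrow r))):
    (\lnot s \land (p \leftrightarrow r)): α-rule — add \lnot s, (p \leftrightarrow r).
    (p \leftrightarrow r): β-rule — branch into p, r  //  \lnot p, \lnot r.
      branch 2.1 (add p, r):
        ○ open, literals {p=true, r=true, s=false, t=false}.
      branch 2.2 (add \lnot p, \lnot r):
        ○ open, literals {p=false, r=false, s=false, t=false}.
0 branches closed, 3 open.
Each open branch fixes some atoms; the unmentioned ones are free. Counting distinct full assignments: branch {p=true, q=true, t=false} (r, s, u) contributes 8 new; branch {p=true, r=true, s=false, t=false} (q, u) contributes 2 new; branch {p=false, r=false, s=false, t=false} (q, u) contributes 4 new. Total: 14.

14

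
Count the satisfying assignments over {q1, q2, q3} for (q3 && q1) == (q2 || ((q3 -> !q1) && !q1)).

2

Initial set: {((q3 && q1) == (q2 || ((q3 -> !q1) && !q1)))}.
((q3 && q1) == (q2 || ((q3 -> !q1) && !q1))): β-rule — branch into (q3 && q1), (q2 || ((q3 -> !q1) && !q1))  //  !(q3 && q1), !(q2 || ((q3 -> !q1) && !q1)).
  branch 1 (add (q3 && q1), (q2 || ((q3 -> !q1) && !q1))):
    (q3 && q1): α-rule — add q3, q1.
    (q2 || ((q3 -> !q1) && !q1)): β-rule — branch into q2  //  ((q3 -> !q1) && !q1).
      branch 1.1 (add q2):
        ○ open, literals {q1=T, q2=T, q3=T}.
      branch 1.2 (add ((q3 -> !q1) && !q1)):
        ((q3 -> !q1) && !q1): α-rule — add (q3 -> !q1), !q1.
        × closes — contains both q1 and !q1.
  branch 2 (add !(q3 && q1), !(q2 || ((q3 -> !q1) && !q1))):
    !(q2 || ((q3 -> !q1) && !q1)): α-rule — add !q2, !((q3 -> !q1) && !q1).
    !(q3 && q1): β-rule — branch into !q3  //  !q1.
      branch 2.1 (add !q3):
        !((q3 -> !q1) && !q1): β-rule — branch into !(q3 -> !q1)  //  !!q1.
          branch 2.1.1 (add !(q3 -> !q1)):
            !(q3 -> !q1): α-rule — add q3, !!q1.
            × closes — contains both q3 and !q3.
          branch 2.1.2 (add !!q1):
            ○ open, literals {q1=T, q2=F, q3=F}.
      branch 2.2 (add !q1):
        !((q3 -> !q1) && !q1): β-rule — branch into !(q3 -> !q1)  //  !!q1.
          branch 2.2.1 (add !(q3 -> !q1)):
            !(q3 -> !q1): α-rule — add q3, !!q1.
            × closes — contains both q1 and !q1.
          branch 2.2.2 (add !!q1):
            × closes — contains both q1 and !q1.
4 branches closed, 2 open.
Each open branch fixes some atoms; the unmentioned ones are free. Counting distinct full assignments: branch {q1=T, q2=T, q3=T} (none free) contributes 1 new; branch {q1=T, q2=F, q3=F} (none free) contributes 1 new. Total: 2.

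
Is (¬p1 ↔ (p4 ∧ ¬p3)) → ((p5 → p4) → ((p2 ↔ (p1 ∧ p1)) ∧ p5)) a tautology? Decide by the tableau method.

Assume the negation and expand:
Initial set: {F ((¬p1 ↔ (p4 ∧ ¬p3)) → ((p5 → p4) → ((p2 ↔ (p1 ∧ p1)) ∧ p5)))}.
F ((¬p1 ↔ (p4 ∧ ¬p3)) → ((p5 → p4) → ((p2 ↔ (p1 ∧ p1)) ∧ p5))): α-rule — add T (¬p1 ↔ (p4 ∧ ¬p3)), F ((p5 → p4) → ((p2 ↔ (p1 ∧ p1)) ∧ p5)).
F ((p5 → p4) → ((p2 ↔ (p1 ∧ p1)) ∧ p5)): α-rule — add T (p5 → p4), F ((p2 ↔ (p1 ∧ p1)) ∧ p5).
T (¬p1 ↔ (p4 ∧ ¬p3)): β-rule — branch into T ¬p1, T (p4 ∧ ¬p3)  //  F ¬p1, F (p4 ∧ ¬p3).
  branch 1 (add T ¬p1, T (p4 ∧ ¬p3)):
    T (p4 ∧ ¬p3): α-rule — add T p4, T ¬p3.
    T (p5 → p4): β-rule — branch into F p5  //  T p4.
      branch 1.1 (add F p5):
        F ((p2 ↔ (p1 ∧ p1)) ∧ p5): β-rule — branch into F (p2 ↔ (p1 ∧ p1))  //  F p5.
          branch 1.1.1 (add F (p2 ↔ (p1 ∧ p1))):
            F (p2 ↔ (p1 ∧ p1)): β-rule — branch into T p2, F (p1 ∧ p1)  //  F p2, T (p1 ∧ p1).
              branch 1.1.1.1 (add T p2, F (p1 ∧ p1)):
                F (p1 ∧ p1): β-rule — branch into F p1  //  F p1.
                  branch 1.1.1.1.1 (add F p1):
                    ○ open, literals {p1=F, p2=T, p3=F, p4=T, p5=F}.
                  branch 1.1.1.1.2 (add F p1):
                    ○ open, literals {p1=F, p2=T, p3=F, p4=T, p5=F}.
              branch 1.1.1.2 (add F p2, T (p1 ∧ p1)):
                T (p1 ∧ p1): α-rule — add T p1, T p1.
                × closes — contains both p1 and ¬p1.
          branch 1.1.2 (add F p5):
            ○ open, literals {p1=F, p3=F, p4=T, p5=F}.
      branch 1.2 (add T p4):
        F ((p2 ↔ (p1 ∧ p1)) ∧ p5): β-rule — branch into F (p2 ↔ (p1 ∧ p1))  //  F p5.
          branch 1.2.1 (add F (p2 ↔ (p1 ∧ p1))):
            F (p2 ↔ (p1 ∧ p1)): β-rule — branch into T p2, F (p1 ∧ p1)  //  F p2, T (p1 ∧ p1).
              branch 1.2.1.1 (add T p2, F (p1 ∧ p1)):
                F (p1 ∧ p1): β-rule — branch into F p1  //  F p1.
                  branch 1.2.1.1.1 (add F p1):
                    ○ open, literals {p1=F, p2=T, p3=F, p4=T}.
                  branch 1.2.1.1.2 (add F p1):
                    ○ open, literals {p1=F, p2=T, p3=F, p4=T}.
              branch 1.2.1.2 (add F p2, T (p1 ∧ p1)):
                T (p1 ∧ p1): α-rule — add T p1, T p1.
                × closes — contains both p1 and ¬p1.
          branch 1.2.2 (add F p5):
            ○ open, literals {p1=F, p3=F, p4=T, p5=F}.
  branch 2 (add F ¬p1, F (p4 ∧ ¬p3)):
    T (p5 → p4): β-rule — branch into F p5  //  T p4.
      branch 2.1 (add F p5):
        F ((p2 ↔ (p1 ∧ p1)) ∧ p5): β-rule — branch into F (p2 ↔ (p1 ∧ p1))  //  F p5.
          branch 2.1.1 (add F (p2 ↔ (p1 ∧ p1))):
            F (p4 ∧ ¬p3): β-rule — branch into F p4  //  F ¬p3.
              branch 2.1.1.1 (add F p4):
                F (p2 ↔ (p1 ∧ p1)): β-rule — branch into T p2, F (p1 ∧ p1)  //  F p2, T (p1 ∧ p1).
                  branch 2.1.1.1.1 (add T p2, F (p1 ∧ p1)):
                    F (p1 ∧ p1): β-rule — branch into F p1  //  F p1.
                      branch 2.1.1.1.1.1 (add F p1):
                        × closes — contains both p1 and ¬p1.
                      branch 2.1.1.1.1.2 (add F p1):
                        × closes — contains both p1 and ¬p1.
                  branch 2.1.1.1.2 (add F p2, T (p1 ∧ p1)):
                    T (p1 ∧ p1): α-rule — add T p1, T p1.
                    ○ open, literals {p1=T, p2=F, p4=F, p5=F}.
              branch 2.1.1.2 (add F ¬p3):
                F (p2 ↔ (p1 ∧ p1)): β-rule — branch into T p2, F (p1 ∧ p1)  //  F p2, T (p1 ∧ p1).
                  branch 2.1.1.2.1 (add T p2, F (p1 ∧ p1)):
                    F (p1 ∧ p1): β-rule — branch into F p1  //  F p1.
                      branch 2.1.1.2.1.1 (add F p1):
                        × closes — contains both p1 and ¬p1.
                      branch 2.1.1.2.1.2 (add F p1):
                        × closes — contains both p1 and ¬p1.
                  branch 2.1.1.2.2 (add F p2, T (p1 ∧ p1)):
                    T (p1 ∧ p1): α-rule — add T p1, T p1.
                    ○ open, literals {p1=T, p2=F, p3=T, p5=F}.
          branch 2.1.2 (add F p5):
            F (p4 ∧ ¬p3): β-rule — branch into F p4  //  F ¬p3.
              branch 2.1.2.1 (add F p4):
                ○ open, literals {p1=T, p4=F, p5=F}.
              branch 2.1.2.2 (add F ¬p3):
                ○ open, literals {p1=T, p3=T, p5=F}.
      branch 2.2 (add T p4):
        F ((p2 ↔ (p1 ∧ p1)) ∧ p5): β-rule — branch into F (p2 ↔ (p1 ∧ p1))  //  F p5.
          branch 2.2.1 (add F (p2 ↔ (p1 ∧ p1))):
            F (p4 ∧ ¬p3): β-rule — branch into F p4  //  F ¬p3.
              branch 2.2.1.1 (add F p4):
                × closes — contains both p4 and ¬p4.
              branch 2.2.1.2 (add F ¬p3):
                F (p2 ↔ (p1 ∧ p1)): β-rule — branch into T p2, F (p1 ∧ p1)  //  F p2, T (p1 ∧ p1).
                  branch 2.2.1.2.1 (add T p2, F (p1 ∧ p1)):
                    F (p1 ∧ p1): β-rule — branch into F p1  //  F p1.
                      branch 2.2.1.2.1.1 (add F p1):
                        × closes — contains both p1 and ¬p1.
                      branch 2.2.1.2.1.2 (add F p1):
                        × closes — contains both p1 and ¬p1.
                  branch 2.2.1.2.2 (add F p2, T (p1 ∧ p1)):
                    T (p1 ∧ p1): α-rule — add T p1, T p1.
                    ○ open, literals {p1=T, p2=F, p3=T, p4=T}.
          branch 2.2.2 (add F p5):
            F (p4 ∧ ¬p3): β-rule — branch into F p4  //  F ¬p3.
              branch 2.2.2.1 (add F p4):
                × closes — contains both p4 and ¬p4.
              branch 2.2.2.2 (add F ¬p3):
                ○ open, literals {p1=T, p3=T, p4=T, p5=F}.
10 branches closed, 12 open.
An open branch gives a countermodel: p1=F, p2=T, p3=F, p4=T, p5=F (unmentioned atoms arbitrary); under it the original formula is false.

Not valid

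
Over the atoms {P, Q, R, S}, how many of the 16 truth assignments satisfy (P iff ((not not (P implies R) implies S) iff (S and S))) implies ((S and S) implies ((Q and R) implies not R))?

Initial set: {((P iff ((not not (P implies R) implies S) iff (S and S))) implies ((S and S) implies ((Q and R) implies not R)))}.
((P iff ((not not (P implies R) implies S) iff (S and S))) implies ((S and S) implies ((Q and R) implies not R))): β-rule — branch into not (P iff ((not not (P implies R) implies S) iff (S and S)))  //  ((S and S) implies ((Q and R) implies not R)).
  branch 1 (add not (P iff ((not not (P implies R) implies S) iff (S and S)))):
    not (P iff ((not not (P implies R) implies S) iff (S and S))): β-rule — branch into P, not ((not not (P implies R) implies S) iff (S and S))  //  not P, ((not not (P implies R) implies S) iff (S and S)).
      branch 1.1 (add P, not ((not not (P implies R) implies S) iff (S and S))):
        not ((not not (P implies R) implies S) iff (S and S)): β-rule — branch into (not not (P implies R) implies S), not (S and S)  //  not (not not (P implies R) implies S), (S and S).
          branch 1.1.1 (add (not not (P implies R) implies S), not (S and S)):
            (not not (P implies R) implies S): β-rule — branch into not not not (P implies R)  //  S.
              branch 1.1.1.1 (add not not not (P implies R)):
                not not not (P implies R): drop double negation, giving not (P implies R).
                not (P implies R): α-rule — add P, not R.
                not (S and S): β-rule — branch into not S  //  not S.
                  branch 1.1.1.1.1 (add not S):
                    ○ open, literals {P=T, R=F, S=F}.
                  branch 1.1.1.1.2 (add not S):
                    ○ open, literals {P=T, R=F, S=F}.
              branch 1.1.1.2 (add S):
                not (S and S): β-rule — branch into not S  //  not S.
                  branch 1.1.1.2.1 (add not S):
                    × closes — contains both S and not S.
                  branch 1.1.1.2.2 (add not S):
                    × closes — contains both S and not S.
          branch 1.1.2 (add not (not not (P implies R) implies S), (S and S)):
            not (not not (P implies R) implies S): α-rule — add not not (P implies R), not S.
            (S and S): α-rule — add S, S.
            × closes — contains both S and not S.
      branch 1.2 (add not P, ((not not (P implies R) implies S) iff (S and S))):
        ((not not (P implies R) implies S) iff (S and S)): β-rule — branch into (not not (P implies R) implies S), (S and S)  //  not (not not (P implies R) implies S), not (S and S).
          branch 1.2.1 (add (not not (P implies R) implies S), (S and S)):
            (S and S): α-rule — add S, S.
            (not not (P implies R) implies S): β-rule — branch into not not not (P implies R)  //  S.
              branch 1.2.1.1 (add not not not (P implies R)):
                not not not (P implies R): drop double negation, giving not (P implies R).
                not (P implies R): α-rule — add P, not R.
                × closes — contains both P and not P.
              branch 1.2.1.2 (add S):
                ○ open, literals {P=F, S=T}.
          branch 1.2.2 (add not (not not (P implies R) implies S), not (S and S)):
            not (not not (P implies R) implies S): α-rule — add not not (P implies R), not S.
            not not (P implies R): drop double negation, giving (P implies R).
            not (S and S): β-rule — branch into not S  //  not S.
              branch 1.2.2.1 (add not S):
                (P implies R): β-rule — branch into not P  //  R.
                  branch 1.2.2.1.1 (add not P):
                    ○ open, literals {P=F, S=F}.
                  branch 1.2.2.1.2 (add R):
                    ○ open, literals {P=F, R=T, S=F}.
              branch 1.2.2.2 (add not S):
                (P implies R): β-rule — branch into not P  //  R.
                  branch 1.2.2.2.1 (add not P):
                    ○ open, literals {P=F, S=F}.
                  branch 1.2.2.2.2 (add R):
                    ○ open, literals {P=F, R=T, S=F}.
  branch 2 (add ((S and S) implies ((Q and R) implies not R))):
    ((S and S) implies ((Q and R) implies not R)): β-rule — branch into not (S and S)  //  ((Q and R) implies not R).
      branch 2.1 (add not (S and S)):
        not (S and S): β-rule — branch into not S  //  not S.
          branch 2.1.1 (add not S):
            ○ open, literals {S=F}.
          branch 2.1.2 (add not S):
            ○ open, literals {S=F}.
      branch 2.2 (add ((Q and R) implies not R)):
        ((Q and R) implies not R): β-rule — branch into not (Q and R)  //  not R.
          branch 2.2.1 (add not (Q and R)):
            not (Q and R): β-rule — branch into not Q  //  not R.
              branch 2.2.1.1 (add not Q):
                ○ open, literals {Q=F}.
              branch 2.2.1.2 (add not R):
                ○ open, literals {R=F}.
          branch 2.2.2 (add not R):
            ○ open, literals {R=F}.
4 branches closed, 12 open.
Each open branch fixes some atoms; the unmentioned ones are free. Counting distinct full assignments: branch {P=T, R=F, S=F} (Q) contributes 2 new; branch {P=T, R=F, S=F} (Q) contributes 0 new; branch {P=F, S=T} (Q, R) contributes 4 new; branch {P=F, S=F} (Q, R) contributes 4 new; branch {P=F, R=T, S=F} (Q) contributes 0 new; branch {P=F, S=F} (Q, R) contributes 0 new; branch {P=F, R=T, S=F} (Q) contributes 0 new; branch {S=F} (P, Q, R) contributes 2 new; branch {S=F} (P, Q, R) contributes 0 new; branch {Q=F} (P, R, S) contributes 2 new; branch {R=F} (P, Q, S) contributes 1 new; branch {R=F} (P, Q, S) contributes 0 new. Total: 15.

15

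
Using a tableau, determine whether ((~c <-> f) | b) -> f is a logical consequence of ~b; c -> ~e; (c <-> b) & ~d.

Initial set: {T ~b; T (c -> ~e); T ((c <-> b) & ~d); F (((~c <-> f) | b) -> f)}.
T ((c <-> b) & ~d): α-rule — add T (c <-> b), T ~d.
F (((~c <-> f) | b) -> f): α-rule — add T ((~c <-> f) | b), F f.
T (c -> ~e): β-rule — branch into F c  //  T ~e.
  branch 1 (add F c):
    T (c <-> b): β-rule — branch into T c, T b  //  F c, F b.
      branch 1.1 (add T c, T b):
        × closes — contains both c and ~c.
      branch 1.2 (add F c, F b):
        T ((~c <-> f) | b): β-rule — branch into T (~c <-> f)  //  T b.
          branch 1.2.1 (add T (~c <-> f)):
            T (~c <-> f): β-rule — branch into T ~c, T f  //  F ~c, F f.
              branch 1.2.1.1 (add T ~c, T f):
                × closes — contains both f and ~f.
              branch 1.2.1.2 (add F ~c, F f):
                × closes — contains both c and ~c.
          branch 1.2.2 (add T b):
            × closes — contains both b and ~b.
  branch 2 (add T ~e):
    T (c <-> b): β-rule — branch into T c, T b  //  F c, F b.
      branch 2.1 (add T c, T b):
        × closes — contains both b and ~b.
      branch 2.2 (add F c, F b):
        T ((~c <-> f) | b): β-rule — branch into T (~c <-> f)  //  T b.
          branch 2.2.1 (add T (~c <-> f)):
            T (~c <-> f): β-rule — branch into T ~c, T f  //  F ~c, F f.
              branch 2.2.1.1 (add T ~c, T f):
                × closes — contains both f and ~f.
              branch 2.2.1.2 (add F ~c, F f):
                × closes — contains both c and ~c.
          branch 2.2.2 (add T b):
            × closes — contains both b and ~b.
All 8 branches close.
Every branch closed, so the premises entail the conclusion.

Yes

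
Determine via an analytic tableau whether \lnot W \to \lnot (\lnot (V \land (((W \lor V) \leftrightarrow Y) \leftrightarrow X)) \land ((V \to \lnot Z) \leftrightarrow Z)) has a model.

Initial set: {(\lnot W \to \lnot (\lnot (V \land (((W \lor V) \leftrightarrow Y) \leftrightarrow X)) \land ((V \to \lnot Z) \leftrightarrow Z)))}.
(\lnot W \to \lnot (\lnot (V \land (((W \lor V) \leftrightarrow Y) \leftrightarrow X)) \land ((V \to \lnot Z) \leftrightarrow Z))): β-rule — branch into \lnot \lnot W  //  \lnot (\lnot (V \land (((W \lor V) \leftrightarrow Y) \leftrightarrow X)) \land ((V \to \lnot Z) \leftrightarrow Z)).
  branch 1 (add \lnot \lnot W):
    ○ open, literals {W=T}.
  branch 2 (add \lnot (\lnot (V \land (((W \lor V) \leftrightarrow Y) \leftrightarrow X)) \land ((V \to \lnot Z) \leftrightarrow Z))):
    \lnot (\lnot (V \land (((W \lor V) \leftrightarrow Y) \leftrightarrow X)) \land ((V \to \lnot Z) \leftrightarrow Z)): β-rule — branch into \lnot \lnot (V \land (((W \lor V) \leftrightarrow Y) \leftrightarrow X))  //  \lnot ((V \to \lnot Z) \leftrightarrow Z).
      branch 2.1 (add \lnot \lnot (V \land (((W \lor V) \leftrightarrow Y) \leftrightarrow X))):
        \lnot \lnot (V \land (((W \lor V) \leftrightarrow Y) \leftrightarrow X)): α-rule — add V, (((W \lor V) \leftrightarrow Y) \leftrightarrow X).
        (((W \lor V) \leftrightarrow Y) \leftrightarrow X): β-rule — branch into ((W \lor V) \leftrightarrow Y), X  //  \lnot ((W \lor V) \leftrightarrow Y), \lnot X.
          branch 2.1.1 (add ((W \lor V) \leftrightarrow Y), X):
            ((W \lor V) \leftrightarrow Y): β-rule — branch into (W \lor V), Y  //  \lnot (W \lor V), \lnot Y.
              branch 2.1.1.1 (add (W \lor V), Y):
                (W \lor V): β-rule — branch into W  //  V.
                  branch 2.1.1.1.1 (add W):
                    ○ open, literals {V=T, W=T, X=T, Y=T}.
                  branch 2.1.1.1.2 (add V):
                    ○ open, literals {V=T, X=T, Y=T}.
              branch 2.1.1.2 (add \lnot (W \lor V), \lnot Y):
                \lnot (W \lor V): α-rule — add \lnot W, \lnot V.
                × closes — contains both V and \lnot V.
          branch 2.1.2 (add \lnot ((W \lor V) \leftrightarrow Y), \lnot X):
            \lnot ((W \lor V) \leftrightarrow Y): β-rule — branch into (W \lor V), \lnot Y  //  \lnot (W \lor V), Y.
              branch 2.1.2.1 (add (W \lor V), \lnot Y):
                (W \lor V): β-rule — branch into W  //  V.
                  branch 2.1.2.1.1 (add W):
                    ○ open, literals {V=T, W=T, X=F, Y=F}.
                  branch 2.1.2.1.2 (add V):
                    ○ open, literals {V=T, X=F, Y=F}.
              branch 2.1.2.2 (add \lnot (W \lor V), Y):
                \lnot (W \lor V): α-rule — add \lnot W, \lnot V.
                × closes — contains both V and \lnot V.
      branch 2.2 (add \lnot ((V \to \lnot Z) \leftrightarrow Z)):
        \lnot ((V \to \lnot Z) \leftrightarrow Z): β-rule — branch into (V \to \lnot Z), \lnot Z  //  \lnot (V \to \lnot Z), Z.
          branch 2.2.1 (add (V \to \lnot Z), \lnot Z):
            (V \to \lnot Z): β-rule — branch into \lnot V  //  \lnot Z.
              branch 2.2.1.1 (add \lnot V):
                ○ open, literals {V=F, Z=F}.
              branch 2.2.1.2 (add \lnot Z):
                ○ open, literals {Z=F}.
          branch 2.2.2 (add \lnot (V \to \lnot Z), Z):
            \lnot (V \to \lnot Z): α-rule — add V, \lnot \lnot Z.
            ○ open, literals {V=T, Z=T}.
2 branches closed, 8 open.
An open branch gives a satisfying assignment: W=T.

Satisfiable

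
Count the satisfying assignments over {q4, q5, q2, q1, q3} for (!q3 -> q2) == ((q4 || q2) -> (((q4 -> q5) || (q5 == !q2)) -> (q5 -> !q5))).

Initial set: {((!q3 -> q2) == ((q4 || q2) -> (((q4 -> q5) || (q5 == !q2)) -> (q5 -> !q5))))}.
((!q3 -> q2) == ((q4 || q2) -> (((q4 -> q5) || (q5 == !q2)) -> (q5 -> !q5)))): β-rule — branch into (!q3 -> q2), ((q4 || q2) -> (((q4 -> q5) || (q5 == !q2)) -> (q5 -> !q5)))  //  !(!q3 -> q2), !((q4 || q2) -> (((q4 -> q5) || (q5 == !q2)) -> (q5 -> !q5))).
  branch 1 (add (!q3 -> q2), ((q4 || q2) -> (((q4 -> q5) || (q5 == !q2)) -> (q5 -> !q5)))):
    (!q3 -> q2): β-rule — branch into !!q3  //  q2.
      branch 1.1 (add !!q3):
        ((q4 || q2) -> (((q4 -> q5) || (q5 == !q2)) -> (q5 -> !q5))): β-rule — branch into !(q4 || q2)  //  (((q4 -> q5) || (q5 == !q2)) -> (q5 -> !q5)).
          branch 1.1.1 (add !(q4 || q2)):
            !(q4 || q2): α-rule — add !q4, !q2.
            ○ open, literals {q2=false, q3=true, q4=false}.
          branch 1.1.2 (add (((q4 -> q5) || (q5 == !q2)) -> (q5 -> !q5))):
            (((q4 -> q5) || (q5 == !q2)) -> (q5 -> !q5)): β-rule — branch into !((q4 -> q5) || (q5 == !q2))  //  (q5 -> !q5).
              branch 1.1.2.1 (add !((q4 -> q5) || (q5 == !q2))):
                !((q4 -> q5) || (q5 == !q2)): α-rule — add !(q4 -> q5), !(q5 == !q2).
                !(q4 -> q5): α-rule — add q4, !q5.
                !(q5 == !q2): β-rule — branch into q5, !!q2  //  !q5, !q2.
                  branch 1.1.2.1.1 (add q5, !!q2):
                    × closes — contains both q5 and !q5.
                  branch 1.1.2.1.2 (add !q5, !q2):
                    ○ open, literals {q2=false, q3=true, q4=true, q5=false}.
              branch 1.1.2.2 (add (q5 -> !q5)):
                (q5 -> !q5): β-rule — branch into !q5  //  !q5.
                  branch 1.1.2.2.1 (add !q5):
                    ○ open, literals {q3=true, q5=false}.
                  branch 1.1.2.2.2 (add !q5):
                    ○ open, literals {q3=true, q5=false}.
      branch 1.2 (add q2):
        ((q4 || q2) -> (((q4 -> q5) || (q5 == !q2)) -> (q5 -> !q5))): β-rule — branch into !(q4 || q2)  //  (((q4 -> q5) || (q5 == !q2)) -> (q5 -> !q5)).
          branch 1.2.1 (add !(q4 || q2)):
            !(q4 || q2): α-rule — add !q4, !q2.
            × closes — contains both q2 and !q2.
          branch 1.2.2 (add (((q4 -> q5) || (q5 == !q2)) -> (q5 -> !q5))):
            (((q4 -> q5) || (q5 == !q2)) -> (q5 -> !q5)): β-rule — branch into !((q4 -> q5) || (q5 == !q2))  //  (q5 -> !q5).
              branch 1.2.2.1 (add !((q4 -> q5) || (q5 == !q2))):
                !((q4 -> q5) || (q5 == !q2)): α-rule — add !(q4 -> q5), !(q5 == !q2).
                !(q4 -> q5): α-rule — add q4, !q5.
                !(q5 == !q2): β-rule — branch into q5, !!q2  //  !q5, !q2.
                  branch 1.2.2.1.1 (add q5, !!q2):
                    × closes — contains both q5 and !q5.
                  branch 1.2.2.1.2 (add !q5, !q2):
                    × closes — contains both q2 and !q2.
              branch 1.2.2.2 (add (q5 -> !q5)):
                (q5 -> !q5): β-rule — branch into !q5  //  !q5.
                  branch 1.2.2.2.1 (add !q5):
                    ○ open, literals {q2=true, q5=false}.
                  branch 1.2.2.2.2 (add !q5):
                    ○ open, literals {q2=true, q5=false}.
  branch 2 (add !(!q3 -> q2), !((q4 || q2) -> (((q4 -> q5) || (q5 == !q2)) -> (q5 -> !q5)))):
    !(!q3 -> q2): α-rule — add !q3, !q2.
    !((q4 || q2) -> (((q4 -> q5) || (q5 == !q2)) -> (q5 -> !q5))): α-rule — add (q4 || q2), !(((q4 -> q5) || (q5 == !q2)) -> (q5 -> !q5)).
    !(((q4 -> q5) || (q5 == !q2)) -> (q5 -> !q5)): α-rule — add ((q4 -> q5) || (q5 == !q2)), !(q5 -> !q5).
    !(q5 -> !q5): α-rule — add q5, !!q5.
    (q4 || q2): β-rule — branch into q4  //  q2.
      branch 2.1 (add q4):
        ((q4 -> q5) || (q5 == !q2)): β-rule — branch into (q4 -> q5)  //  (q5 == !q2).
          branch 2.1.1 (add (q4 -> q5)):
            (q4 -> q5): β-rule — branch into !q4  //  q5.
              branch 2.1.1.1 (add !q4):
                × closes — contains both q4 and !q4.
              branch 2.1.1.2 (add q5):
                ○ open, literals {q2=false, q3=false, q4=true, q5=true}.
          branch 2.1.2 (add (q5 == !q2)):
            (q5 == !q2): β-rule — branch into q5, !q2  //  !q5, !!q2.
              branch 2.1.2.1 (add q5, !q2):
                ○ open, literals {q2=false, q3=false, q4=true, q5=true}.
              branch 2.1.2.2 (add !q5, !!q2):
                × closes — contains both q5 and !q5.
      branch 2.2 (add q2):
        × closes — contains both q2 and !q2.
7 branches closed, 8 open.
Each open branch fixes some atoms; the unmentioned ones are free. Counting distinct full assignments: branch {q2=false, q3=true, q4=false} (q5, q1) contributes 4 new; branch {q2=false, q3=true, q4=true, q5=false} (q1) contributes 2 new; branch {q3=true, q5=false} (q4, q2, q1) contributes 4 new; branch {q3=true, q5=false} (q4, q2, q1) contributes 0 new; branch {q2=true, q5=false} (q4, q1, q3) contributes 4 new; branch {q2=true, q5=false} (q4, q1, q3) contributes 0 new; branch {q2=false, q3=false, q4=true, q5=true} (q1) contributes 2 new; branch {q2=false, q3=false, q4=true, q5=true} (q1) contributes 0 new. Total: 16.

16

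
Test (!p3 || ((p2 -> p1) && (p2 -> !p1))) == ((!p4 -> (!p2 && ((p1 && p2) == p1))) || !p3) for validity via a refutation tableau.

Not valid

Assume the negation and expand:
Initial set: {!((!p3 || ((p2 -> p1) && (p2 -> !p1))) == ((!p4 -> (!p2 && ((p1 && p2) == p1))) || !p3))}.
!((!p3 || ((p2 -> p1) && (p2 -> !p1))) == ((!p4 -> (!p2 && ((p1 && p2) == p1))) || !p3)): β-rule — branch into (!p3 || ((p2 -> p1) && (p2 -> !p1))), !((!p4 -> (!p2 && ((p1 && p2) == p1))) || !p3)  //  !(!p3 || ((p2 -> p1) && (p2 -> !p1))), ((!p4 -> (!p2 && ((p1 && p2) == p1))) || !p3).
  branch 1 (add (!p3 || ((p2 -> p1) && (p2 -> !p1))), !((!p4 -> (!p2 && ((p1 && p2) == p1))) || !p3)):
    !((!p4 -> (!p2 && ((p1 && p2) == p1))) || !p3): α-rule — add !(!p4 -> (!p2 && ((p1 && p2) == p1))), !!p3.
    !(!p4 -> (!p2 && ((p1 && p2) == p1))): α-rule — add !p4, !(!p2 && ((p1 && p2) == p1)).
    (!p3 || ((p2 -> p1) && (p2 -> !p1))): β-rule — branch into !p3  //  ((p2 -> p1) && (p2 -> !p1)).
      branch 1.1 (add !p3):
        × closes — contains both p3 and !p3.
      branch 1.2 (add ((p2 -> p1) && (p2 -> !p1))):
        ((p2 -> p1) && (p2 -> !p1)): α-rule — add (p2 -> p1), (p2 -> !p1).
        !(!p2 && ((p1 && p2) == p1)): β-rule — branch into !!p2  //  !((p1 && p2) == p1).
          branch 1.2.1 (add !!p2):
            (p2 -> p1): β-rule — branch into !p2  //  p1.
              branch 1.2.1.1 (add !p2):
                × closes — contains both p2 and !p2.
              branch 1.2.1.2 (add p1):
                (p2 -> !p1): β-rule — branch into !p2  //  !p1.
                  branch 1.2.1.2.1 (add !p2):
                    × closes — contains both p2 and !p2.
                  branch 1.2.1.2.2 (add !p1):
                    × closes — contains both p1 and !p1.
          branch 1.2.2 (add !((p1 && p2) == p1)):
            (p2 -> p1): β-rule — branch into !p2  //  p1.
              branch 1.2.2.1 (add !p2):
                (p2 -> !p1): β-rule — branch into !p2  //  !p1.
                  branch 1.2.2.1.1 (add !p2):
                    !((p1 && p2) == p1): β-rule — branch into (p1 && p2), !p1  //  !(p1 && p2), p1.
                      branch 1.2.2.1.1.1 (add (p1 && p2), !p1):
                        (p1 && p2): α-rule — add p1, p2.
                        × closes — contains both p1 and !p1.
                      branch 1.2.2.1.1.2 (add !(p1 && p2), p1):
                        !(p1 && p2): β-rule — branch into !p1  //  !p2.
                          branch 1.2.2.1.1.2.1 (add !p1):
                            × closes — contains both p1 and !p1.
                          branch 1.2.2.1.1.2.2 (add !p2):
                            ○ open, literals {p1=1, p2=0, p3=1, p4=0}.
                  branch 1.2.2.1.2 (add !p1):
                    !((p1 && p2) == p1): β-rule — branch into (p1 && p2), !p1  //  !(p1 && p2), p1.
                      branch 1.2.2.1.2.1 (add (p1 && p2), !p1):
                        (p1 && p2): α-rule — add p1, p2.
                        × closes — contains both p1 and !p1.
                      branch 1.2.2.1.2.2 (add !(p1 && p2), p1):
                        × closes — contains both p1 and !p1.
              branch 1.2.2.2 (add p1):
                (p2 -> !p1): β-rule — branch into !p2  //  !p1.
                  branch 1.2.2.2.1 (add !p2):
                    !((p1 && p2) == p1): β-rule — branch into (p1 && p2), !p1  //  !(p1 && p2), p1.
                      branch 1.2.2.2.1.1 (add (p1 && p2), !p1):
                        × closes — contains both p1 and !p1.
                      branch 1.2.2.2.1.2 (add !(p1 && p2), p1):
                        !(p1 && p2): β-rule — branch into !p1  //  !p2.
                          branch 1.2.2.2.1.2.1 (add !p1):
                            × closes — contains both p1 and !p1.
                          branch 1.2.2.2.1.2.2 (add !p2):
                            ○ open, literals {p1=1, p2=0, p3=1, p4=0}.
                  branch 1.2.2.2.2 (add !p1):
                    × closes — contains both p1 and !p1.
  branch 2 (add !(!p3 || ((p2 -> p1) && (p2 -> !p1))), ((!p4 -> (!p2 && ((p1 && p2) == p1))) || !p3)):
    !(!p3 || ((p2 -> p1) && (p2 -> !p1))): α-rule — add !!p3, !((p2 -> p1) && (p2 -> !p1)).
    ((!p4 -> (!p2 && ((p1 && p2) == p1))) || !p3): β-rule — branch into (!p4 -> (!p2 && ((p1 && p2) == p1)))  //  !p3.
      branch 2.1 (add (!p4 -> (!p2 && ((p1 && p2) == p1)))):
        !((p2 -> p1) && (p2 -> !p1)): β-rule — branch into !(p2 -> p1)  //  !(p2 -> !p1).
          branch 2.1.1 (add !(p2 -> p1)):
            !(p2 -> p1): α-rule — add p2, !p1.
            (!p4 -> (!p2 && ((p1 && p2) == p1))): β-rule — branch into !!p4  //  (!p2 && ((p1 && p2) == p1)).
              branch 2.1.1.1 (add !!p4):
                ○ open, literals {p1=0, p2=1, p3=1, p4=1}.
              branch 2.1.1.2 (add (!p2 && ((p1 && p2) == p1))):
                (!p2 && ((p1 && p2) == p1)): α-rule — add !p2, ((p1 && p2) == p1).
                × closes — contains both p2 and !p2.
          branch 2.1.2 (add !(p2 -> !p1)):
            !(p2 -> !p1): α-rule — add p2, !!p1.
            (!p4 -> (!p2 && ((p1 && p2) == p1))): β-rule — branch into !!p4  //  (!p2 && ((p1 && p2) == p1)).
              branch 2.1.2.1 (add !!p4):
                ○ open, literals {p1=1, p2=1, p3=1, p4=1}.
              branch 2.1.2.2 (add (!p2 && ((p1 && p2) == p1))):
                (!p2 && ((p1 && p2) == p1)): α-rule — add !p2, ((p1 && p2) == p1).
                × closes — contains both p2 and !p2.
      branch 2.2 (add !p3):
        × closes — contains both p3 and !p3.
14 branches closed, 4 open.
An open branch gives a countermodel: p1=1, p2=0, p3=1, p4=0 (unmentioned atoms arbitrary); under it the original formula is false.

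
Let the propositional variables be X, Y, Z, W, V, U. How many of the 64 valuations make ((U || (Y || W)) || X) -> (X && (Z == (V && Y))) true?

Initial set: {T (((U || (Y || W)) || X) -> (X && (Z == (V && Y))))}.
T (((U || (Y || W)) || X) -> (X && (Z == (V && Y)))): β-rule — branch into F ((U || (Y || W)) || X)  //  T (X && (Z == (V && Y))).
  branch 1 (add F ((U || (Y || W)) || X)):
    F ((U || (Y || W)) || X): α-rule — add F (U || (Y || W)), F X.
    F (U || (Y || W)): α-rule — add F U, F (Y || W).
    F (Y || W): α-rule — add F Y, F W.
    ○ open, literals {U=false, W=false, X=false, Y=false}.
  branch 2 (add T (X && (Z == (V && Y)))):
    T (X && (Z == (V && Y))): α-rule — add T X, T (Z == (V && Y)).
    T (Z == (V && Y)): β-rule — branch into T Z, T (V && Y)  //  F Z, F (V && Y).
      branch 2.1 (add T Z, T (V && Y)):
        T (V && Y): α-rule — add T V, T Y.
        ○ open, literals {V=true, X=true, Y=true, Z=true}.
      branch 2.2 (add F Z, F (V && Y)):
        F (V && Y): β-rule — branch into F V  //  F Y.
          branch 2.2.1 (add F V):
            ○ open, literals {V=false, X=true, Z=false}.
          branch 2.2.2 (add F Y):
            ○ open, literals {X=true, Y=false, Z=false}.
0 branches closed, 4 open.
Each open branch fixes some atoms; the unmentioned ones are free. Counting distinct full assignments: branch {U=false, W=false, X=false, Y=false} (Z, V) contributes 4 new; branch {V=true, X=true, Y=true, Z=true} (W, U) contributes 4 new; branch {V=false, X=true, Z=false} (Y, W, U) contributes 8 new; branch {X=true, Y=false, Z=false} (W, V, U) contributes 4 new. Total: 20.

20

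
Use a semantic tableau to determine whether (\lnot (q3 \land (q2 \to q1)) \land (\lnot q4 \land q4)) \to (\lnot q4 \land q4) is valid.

Assume the negation and expand:
Initial set: {F ((\lnot (q3 \land (q2 \to q1)) \land (\lnot q4 \land q4)) \to (\lnot q4 \land q4))}.
F ((\lnot (q3 \land (q2 \to q1)) \land (\lnot q4 \land q4)) \to (\lnot q4 \land q4)): α-rule — add T (\lnot (q3 \land (q2 \to q1)) \land (\lnot q4 \land q4)), F (\lnot q4 \land q4).
T (\lnot (q3 \land (q2 \to q1)) \land (\lnot q4 \land q4)): α-rule — add T \lnot (q3 \land (q2 \to q1)), T (\lnot q4 \land q4).
T (\lnot q4 \land q4): α-rule — add T \lnot q4, T q4.
× closes — contains both q4 and \lnot q4.
All 1 branch closes.
Every branch closed, so the negation is unsatisfiable and the formula is valid.

Valid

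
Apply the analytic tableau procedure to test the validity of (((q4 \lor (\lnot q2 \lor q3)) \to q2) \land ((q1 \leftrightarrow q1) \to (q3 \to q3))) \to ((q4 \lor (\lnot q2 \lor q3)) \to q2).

Valid

Assume the negation and expand:
Initial set: {F ((((q4 \lor (\lnot q2 \lor q3)) \to q2) \land ((q1 \leftrightarrow q1) \to (q3 \to q3))) \to ((q4 \lor (\lnot q2 \lor q3)) \to q2))}.
F ((((q4 \lor (\lnot q2 \lor q3)) \to q2) \land ((q1 \leftrightarrow q1) \to (q3 \to q3))) \to ((q4 \lor (\lnot q2 \lor q3)) \to q2)): α-rule — add T (((q4 \lor (\lnot q2 \lor q3)) \to q2) \land ((q1 \leftrightarrow q1) \to (q3 \to q3))), F ((q4 \lor (\lnot q2 \lor q3)) \to q2).
T (((q4 \lor (\lnot q2 \lor q3)) \to q2) \land ((q1 \leftrightarrow q1) \to (q3 \to q3))): α-rule — add T ((q4 \lor (\lnot q2 \lor q3)) \to q2), T ((q1 \leftrightarrow q1) \to (q3 \to q3)).
F ((q4 \lor (\lnot q2 \lor q3)) \to q2): α-rule — add T (q4 \lor (\lnot q2 \lor q3)), F q2.
T ((q4 \lor (\lnot q2 \lor q3)) \to q2): β-rule — branch into F (q4 \lor (\lnot q2 \lor q3))  //  T q2.
  branch 1 (add F (q4 \lor (\lnot q2 \lor q3))):
    F (q4 \lor (\lnot q2 \lor q3)): α-rule — add F q4, F (\lnot q2 \lor q3).
    F (\lnot q2 \lor q3): α-rule — add F \lnot q2, F q3.
    × closes — contains both q2 and \lnot q2.
  branch 2 (add T q2):
    × closes — contains both q2 and \lnot q2.
All 2 branches close.
Every branch closed, so the negation is unsatisfiable and the formula is valid.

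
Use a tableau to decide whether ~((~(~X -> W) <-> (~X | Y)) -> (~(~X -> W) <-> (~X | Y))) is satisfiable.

Unsatisfiable

Initial set: {~((~(~X -> W) <-> (~X | Y)) -> (~(~X -> W) <-> (~X | Y)))}.
~((~(~X -> W) <-> (~X | Y)) -> (~(~X -> W) <-> (~X | Y))): α-rule — add (~(~X -> W) <-> (~X | Y)), ~(~(~X -> W) <-> (~X | Y)).
(~(~X -> W) <-> (~X | Y)): β-rule — branch into ~(~X -> W), (~X | Y)  //  ~~(~X -> W), ~(~X | Y).
  branch 1 (add ~(~X -> W), (~X | Y)):
    ~(~X -> W): α-rule — add ~X, ~W.
    ~(~(~X -> W) <-> (~X | Y)): β-rule — branch into ~(~X -> W), ~(~X | Y)  //  ~~(~X -> W), (~X | Y).
      branch 1.1 (add ~(~X -> W), ~(~X | Y)):
        ~(~X -> W): α-rule — add ~X, ~W.
        ~(~X | Y): α-rule — add ~~X, ~Y.
        × closes — contains both X and ~X.
      branch 1.2 (add ~~(~X -> W), (~X | Y)):
        (~X | Y): β-rule — branch into ~X  //  Y.
          branch 1.2.1 (add ~X):
            ~~(~X -> W): β-rule — branch into ~~X  //  W.
              branch 1.2.1.1 (add ~~X):
                × closes — contains both X and ~X.
              branch 1.2.1.2 (add W):
                × closes — contains both W and ~W.
          branch 1.2.2 (add Y):
            ~~(~X -> W): β-rule — branch into ~~X  //  W.
              branch 1.2.2.1 (add ~~X):
                × closes — contains both X and ~X.
              branch 1.2.2.2 (add W):
                × closes — contains both W and ~W.
  branch 2 (add ~~(~X -> W), ~(~X | Y)):
    ~(~X | Y): α-rule — add ~~X, ~Y.
    ~(~(~X -> W) <-> (~X | Y)): β-rule — branch into ~(~X -> W), ~(~X | Y)  //  ~~(~X -> W), (~X | Y).
      branch 2.1 (add ~(~X -> W), ~(~X | Y)):
        ~(~X -> W): α-rule — add ~X, ~W.
        × closes — contains both X and ~X.
      branch 2.2 (add ~~(~X -> W), (~X | Y)):
        ~~(~X -> W): β-rule — branch into ~~X  //  W.
          branch 2.2.1 (add ~~X):
            ~~(~X -> W): β-rule — branch into ~~X  //  W.
              branch 2.2.1.1 (add ~~X):
                (~X | Y): β-rule — branch into ~X  //  Y.
                  branch 2.2.1.1.1 (add ~X):
                    × closes — contains both X and ~X.
                  branch 2.2.1.1.2 (add Y):
                    × closes — contains both Y and ~Y.
              branch 2.2.1.2 (add W):
                (~X | Y): β-rule — branch into ~X  //  Y.
                  branch 2.2.1.2.1 (add ~X):
                    × closes — contains both X and ~X.
                  branch 2.2.1.2.2 (add Y):
                    × closes — contains both Y and ~Y.
          branch 2.2.2 (add W):
            ~~(~X -> W): β-rule — branch into ~~X  //  W.
              branch 2.2.2.1 (add ~~X):
                (~X | Y): β-rule — branch into ~X  //  Y.
                  branch 2.2.2.1.1 (add ~X):
                    × closes — contains both X and ~X.
                  branch 2.2.2.1.2 (add Y):
                    × closes — contains both Y and ~Y.
              branch 2.2.2.2 (add W):
                (~X | Y): β-rule — branch into ~X  //  Y.
                  branch 2.2.2.2.1 (add ~X):
                    × closes — contains both X and ~X.
                  branch 2.2.2.2.2 (add Y):
                    × closes — contains both Y and ~Y.
All 14 branches close.
Every branch closed; the formula is unsatisfiable.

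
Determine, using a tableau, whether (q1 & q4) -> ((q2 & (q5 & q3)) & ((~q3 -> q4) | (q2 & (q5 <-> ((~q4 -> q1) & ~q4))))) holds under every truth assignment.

Assume the negation and expand:
Initial set: {~((q1 & q4) -> ((q2 & (q5 & q3)) & ((~q3 -> q4) | (q2 & (q5 <-> ((~q4 -> q1) & ~q4))))))}.
~((q1 & q4) -> ((q2 & (q5 & q3)) & ((~q3 -> q4) | (q2 & (q5 <-> ((~q4 -> q1) & ~q4)))))): α-rule — add (q1 & q4), ~((q2 & (q5 & q3)) & ((~q3 -> q4) | (q2 & (q5 <-> ((~q4 -> q1) & ~q4))))).
(q1 & q4): α-rule — add q1, q4.
~((q2 & (q5 & q3)) & ((~q3 -> q4) | (q2 & (q5 <-> ((~q4 -> q1) & ~q4))))): β-rule — branch into ~(q2 & (q5 & q3))  //  ~((~q3 -> q4) | (q2 & (q5 <-> ((~q4 -> q1) & ~q4)))).
  branch 1 (add ~(q2 & (q5 & q3))):
    ~(q2 & (q5 & q3)): β-rule — branch into ~q2  //  ~(q5 & q3).
      branch 1.1 (add ~q2):
        ○ open, literals {q1=true, q2=false, q4=true}.
      branch 1.2 (add ~(q5 & q3)):
        ~(q5 & q3): β-rule — branch into ~q5  //  ~q3.
          branch 1.2.1 (add ~q5):
            ○ open, literals {q1=true, q4=true, q5=false}.
          branch 1.2.2 (add ~q3):
            ○ open, literals {q1=true, q3=false, q4=true}.
  branch 2 (add ~((~q3 -> q4) | (q2 & (q5 <-> ((~q4 -> q1) & ~q4))))):
    ~((~q3 -> q4) | (q2 & (q5 <-> ((~q4 -> q1) & ~q4)))): α-rule — add ~(~q3 -> q4), ~(q2 & (q5 <-> ((~q4 -> q1) & ~q4))).
    ~(~q3 -> q4): α-rule — add ~q3, ~q4.
    × closes — contains both q4 and ~q4.
1 branch closed, 3 open.
An open branch gives a countermodel: q1=true, q2=false, q4=true (unmentioned atoms arbitrary); under it the original formula is false.

Not valid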